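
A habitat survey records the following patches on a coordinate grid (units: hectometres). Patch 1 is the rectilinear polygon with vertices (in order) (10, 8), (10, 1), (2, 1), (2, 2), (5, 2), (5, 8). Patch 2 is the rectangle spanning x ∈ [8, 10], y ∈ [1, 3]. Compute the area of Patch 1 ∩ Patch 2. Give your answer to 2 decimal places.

4.00

The intersection is the polygon with vertices (10,1), (8,1), (8,3), (10,3).
By the shoelace formula its area is 4.00.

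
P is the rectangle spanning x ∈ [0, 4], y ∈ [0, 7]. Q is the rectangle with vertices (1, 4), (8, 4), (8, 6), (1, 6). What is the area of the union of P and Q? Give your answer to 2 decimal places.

36.00

By inclusion–exclusion:
Individual areas: |P| = 28, |Q| = 14.
|P∩Q|: x∈[1,4], y∈[4,6] → 3·2 = 6.
|P ∪ Q| = 42 − 6 = 36.00.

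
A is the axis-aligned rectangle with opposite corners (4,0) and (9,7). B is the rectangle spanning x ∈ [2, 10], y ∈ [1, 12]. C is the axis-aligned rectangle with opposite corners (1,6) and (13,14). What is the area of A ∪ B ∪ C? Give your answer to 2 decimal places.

141.00

By inclusion–exclusion:
Individual areas: |A| = 35, |B| = 88, |C| = 96.
|A∩B|: x∈[4,9], y∈[1,7] → 5·6 = 30.
|A∩C|: x∈[4,9], y∈[6,7] → 5·1 = 5.
|B∩C|: x∈[2,10], y∈[6,12] → 8·6 = 48.
|A∩B∩C| = 5.
|A ∪ B ∪ C| = 219 − 83 + 5 = 141.00.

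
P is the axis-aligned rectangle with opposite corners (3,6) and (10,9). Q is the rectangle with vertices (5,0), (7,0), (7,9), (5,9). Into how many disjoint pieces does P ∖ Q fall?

2

P ∖ Q splits into 2 disjoint pieces (area 9, area 6).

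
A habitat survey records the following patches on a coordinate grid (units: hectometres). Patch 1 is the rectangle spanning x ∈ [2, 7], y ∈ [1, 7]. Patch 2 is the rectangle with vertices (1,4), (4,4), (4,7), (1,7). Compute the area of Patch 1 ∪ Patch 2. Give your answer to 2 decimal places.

By inclusion–exclusion:
Individual areas: |Patch 1| = 30, |Patch 2| = 9.
|Patch 1∩Patch 2|: x∈[2,4], y∈[4,7] → 2·3 = 6.
|Patch 1 ∪ Patch 2| = 39 − 6 = 33.00.

33.00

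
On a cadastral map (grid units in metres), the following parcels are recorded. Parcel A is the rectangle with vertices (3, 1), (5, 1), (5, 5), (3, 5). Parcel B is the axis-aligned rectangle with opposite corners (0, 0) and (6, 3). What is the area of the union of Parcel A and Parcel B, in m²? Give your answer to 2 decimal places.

By inclusion–exclusion:
Individual areas: |Parcel A| = 8, |Parcel B| = 18.
|Parcel A∩Parcel B|: x∈[3,5], y∈[1,3] → 2·2 = 4.
|Parcel A ∪ Parcel B| = 26 − 4 = 22.00.

22.00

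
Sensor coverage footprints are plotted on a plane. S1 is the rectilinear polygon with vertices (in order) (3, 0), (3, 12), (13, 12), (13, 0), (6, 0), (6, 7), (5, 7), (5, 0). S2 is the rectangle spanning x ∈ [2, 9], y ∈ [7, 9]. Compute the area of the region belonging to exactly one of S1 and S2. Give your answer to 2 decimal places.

103.00

|S1| = 113, |S2| = 14, |S1∩S2| = 12.
|S1 △ S2| = |S1| + |S2| − 2·|S1∩S2| = 113 + 14 − 24 = 103.00.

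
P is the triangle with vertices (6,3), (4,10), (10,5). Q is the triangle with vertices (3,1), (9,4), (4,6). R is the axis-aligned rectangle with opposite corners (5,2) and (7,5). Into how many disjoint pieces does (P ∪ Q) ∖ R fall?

1

(P ∪ Q) ∖ R is a single connected region.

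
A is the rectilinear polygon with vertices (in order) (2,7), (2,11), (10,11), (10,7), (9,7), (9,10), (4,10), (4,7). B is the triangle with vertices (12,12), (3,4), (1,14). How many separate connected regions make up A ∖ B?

2

A ∖ B splits into 2 disjoint pieces (area 0.4, area 2.7778).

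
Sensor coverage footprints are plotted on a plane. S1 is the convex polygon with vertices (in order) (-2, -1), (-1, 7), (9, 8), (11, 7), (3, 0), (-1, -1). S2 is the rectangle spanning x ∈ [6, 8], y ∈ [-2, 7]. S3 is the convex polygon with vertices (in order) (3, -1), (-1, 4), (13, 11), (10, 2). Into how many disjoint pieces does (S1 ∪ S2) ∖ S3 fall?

(S1 ∪ S2) ∖ S3 splits into 2 disjoint pieces (area 23.5833, area 5.4286).

2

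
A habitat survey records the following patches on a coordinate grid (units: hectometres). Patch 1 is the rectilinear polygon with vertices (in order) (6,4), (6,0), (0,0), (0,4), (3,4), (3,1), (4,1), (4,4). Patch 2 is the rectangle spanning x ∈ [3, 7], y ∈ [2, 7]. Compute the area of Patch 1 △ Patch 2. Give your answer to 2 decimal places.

|Patch 1| = 21, |Patch 2| = 20, |Patch 1∩Patch 2| = 4.
|Patch 1 △ Patch 2| = |Patch 1| + |Patch 2| − 2·|Patch 1∩Patch 2| = 21 + 20 − 8 = 33.00.

33.00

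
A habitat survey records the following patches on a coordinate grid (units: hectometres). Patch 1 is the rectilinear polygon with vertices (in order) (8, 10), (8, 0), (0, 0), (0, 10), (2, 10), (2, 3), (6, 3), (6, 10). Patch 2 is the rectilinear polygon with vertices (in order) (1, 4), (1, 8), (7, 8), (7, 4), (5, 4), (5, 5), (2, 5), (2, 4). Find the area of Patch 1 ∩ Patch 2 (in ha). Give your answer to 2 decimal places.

8.00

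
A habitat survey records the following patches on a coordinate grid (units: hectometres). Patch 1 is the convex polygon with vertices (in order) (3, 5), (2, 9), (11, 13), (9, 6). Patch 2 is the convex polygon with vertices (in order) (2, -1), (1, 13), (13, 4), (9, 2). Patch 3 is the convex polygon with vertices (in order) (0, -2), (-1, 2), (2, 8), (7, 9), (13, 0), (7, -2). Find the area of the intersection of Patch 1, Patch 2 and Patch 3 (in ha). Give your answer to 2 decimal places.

17.32

The intersection is the polygon with vertices (7.667,8), (9,6), (3,5), (2.238,8.048), (6.474,8.895).
By the shoelace formula its area is 17.32.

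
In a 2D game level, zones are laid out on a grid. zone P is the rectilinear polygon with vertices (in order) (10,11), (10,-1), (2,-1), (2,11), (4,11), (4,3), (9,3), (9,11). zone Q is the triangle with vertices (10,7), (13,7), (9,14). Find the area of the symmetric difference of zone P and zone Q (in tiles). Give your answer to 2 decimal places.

64.21

|zone P| = 56, |zone Q| = 10.5, |zone P∩zone Q| = 1.1429.
|zone P △ zone Q| = |zone P| + |zone Q| − 2·|zone P∩zone Q| = 56 + 10.5 − 2.2857 = 64.21.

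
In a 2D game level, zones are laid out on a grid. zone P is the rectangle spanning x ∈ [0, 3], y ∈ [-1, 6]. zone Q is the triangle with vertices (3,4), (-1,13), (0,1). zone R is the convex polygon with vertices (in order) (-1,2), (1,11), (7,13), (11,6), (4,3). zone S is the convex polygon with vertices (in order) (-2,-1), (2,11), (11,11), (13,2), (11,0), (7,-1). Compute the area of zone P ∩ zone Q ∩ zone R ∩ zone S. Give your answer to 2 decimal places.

8.54

The intersection is the polygon with vertices (3,4), (1.5,2.5), (0,2.2), (0,5), (0.333,6), (2.111,6).
By the shoelace formula its area is 8.54.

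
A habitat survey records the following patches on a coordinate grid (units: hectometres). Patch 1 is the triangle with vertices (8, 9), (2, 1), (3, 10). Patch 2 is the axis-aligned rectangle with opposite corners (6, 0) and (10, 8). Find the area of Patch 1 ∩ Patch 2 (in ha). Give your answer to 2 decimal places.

1.04

The intersection is the polygon with vertices (6,6.333), (6,8), (7.25,8).
By the shoelace formula its area is 1.04.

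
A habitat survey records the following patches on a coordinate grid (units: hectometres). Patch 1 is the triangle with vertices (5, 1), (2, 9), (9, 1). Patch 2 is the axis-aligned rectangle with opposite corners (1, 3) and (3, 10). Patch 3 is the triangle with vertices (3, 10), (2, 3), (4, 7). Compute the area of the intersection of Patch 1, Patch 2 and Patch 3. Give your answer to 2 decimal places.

The intersection is the polygon with vertices (3,7.857), (3,6.333), (2.621,7.345), (2.737,8.158).
By the shoelace formula its area is 0.41.

0.41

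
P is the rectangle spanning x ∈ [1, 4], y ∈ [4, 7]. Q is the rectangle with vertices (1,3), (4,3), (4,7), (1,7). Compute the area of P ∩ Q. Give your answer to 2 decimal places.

|P∩Q|: x∈[1,4], y∈[4,7] → 3·3 = 9.

9.00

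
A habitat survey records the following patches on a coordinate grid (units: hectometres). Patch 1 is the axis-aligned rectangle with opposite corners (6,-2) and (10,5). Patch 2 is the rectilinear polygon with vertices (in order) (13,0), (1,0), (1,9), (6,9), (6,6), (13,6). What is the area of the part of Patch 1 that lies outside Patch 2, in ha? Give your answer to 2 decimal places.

|Patch 1| = 28, |Patch 1∩Patch 2| = 20.
|Patch 1 ∖ Patch 2| = |Patch 1| − |Patch 1∩Patch 2| = 28 − 20 = 8.00.

8.00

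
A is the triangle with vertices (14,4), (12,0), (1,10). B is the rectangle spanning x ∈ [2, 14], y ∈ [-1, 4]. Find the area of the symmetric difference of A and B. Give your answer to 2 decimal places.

66.40

|A| = 32, |B| = 60, |A∩B| = 12.8.
|A △ B| = |A| + |B| − 2·|A∩B| = 32 + 60 − 25.6 = 66.40.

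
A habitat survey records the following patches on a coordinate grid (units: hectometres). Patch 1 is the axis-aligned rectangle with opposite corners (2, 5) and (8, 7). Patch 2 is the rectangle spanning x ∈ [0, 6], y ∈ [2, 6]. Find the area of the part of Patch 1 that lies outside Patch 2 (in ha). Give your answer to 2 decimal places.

|Patch 1∩Patch 2|: x∈[2,6], y∈[5,6] → 4·1 = 4.
|Patch 1| = 12.
|Patch 1 ∖ Patch 2| = |Patch 1| − |Patch 1∩Patch 2| = 12 − 4 = 8.00.

8.00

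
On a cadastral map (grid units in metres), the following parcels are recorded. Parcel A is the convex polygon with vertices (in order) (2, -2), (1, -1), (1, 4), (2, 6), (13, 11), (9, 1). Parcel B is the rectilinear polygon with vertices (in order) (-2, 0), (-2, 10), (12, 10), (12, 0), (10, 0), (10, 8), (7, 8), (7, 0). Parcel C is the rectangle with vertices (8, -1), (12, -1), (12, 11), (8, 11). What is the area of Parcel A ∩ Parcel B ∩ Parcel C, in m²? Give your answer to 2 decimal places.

10.22

The intersection is the polygon with vertices (10.8,10), (12,10), (12,8.5), (10,3.5), (10,8), (8,8), (8,8.727).
By the shoelace formula its area is 10.22.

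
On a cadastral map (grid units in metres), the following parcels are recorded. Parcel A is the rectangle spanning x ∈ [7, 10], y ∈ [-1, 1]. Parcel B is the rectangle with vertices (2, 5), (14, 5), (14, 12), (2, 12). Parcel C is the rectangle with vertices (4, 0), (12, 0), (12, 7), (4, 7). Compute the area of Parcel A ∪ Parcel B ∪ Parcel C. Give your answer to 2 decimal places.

127.00

By inclusion–exclusion:
Individual areas: |Parcel A| = 6, |Parcel B| = 84, |Parcel C| = 56.
|Parcel A∩Parcel B| = 0 (no overlap).
|Parcel A∩Parcel C|: x∈[7,10], y∈[0,1] → 3·1 = 3.
|Parcel B∩Parcel C|: x∈[4,12], y∈[5,7] → 8·2 = 16.
|Parcel A∩Parcel B∩Parcel C| = 0.
|Parcel A ∪ Parcel B ∪ Parcel C| = 146 − 19 + 0 = 127.00.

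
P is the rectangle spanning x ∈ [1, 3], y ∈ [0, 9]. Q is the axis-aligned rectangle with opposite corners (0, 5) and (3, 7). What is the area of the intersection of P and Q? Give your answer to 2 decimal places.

|P∩Q|: x∈[1,3], y∈[5,7] → 2·2 = 4.

4.00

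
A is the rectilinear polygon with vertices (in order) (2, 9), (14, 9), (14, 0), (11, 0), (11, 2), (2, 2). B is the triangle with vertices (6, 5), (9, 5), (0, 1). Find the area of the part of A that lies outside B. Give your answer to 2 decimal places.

84.46

|A| = 90, |A∩B| = 5.5417.
|A ∖ B| = |A| − |A∩B| = 90 − 5.5417 = 84.46.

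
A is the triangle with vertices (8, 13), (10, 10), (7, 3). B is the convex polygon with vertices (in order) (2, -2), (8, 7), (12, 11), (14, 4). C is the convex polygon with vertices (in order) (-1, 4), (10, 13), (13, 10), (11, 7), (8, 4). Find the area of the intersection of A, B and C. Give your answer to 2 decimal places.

2.59

The intersection is the polygon with vertices (7.294,5.941), (8,7), (9.25,8.25), (7.429,4), (7.1,4).
By the shoelace formula its area is 2.59.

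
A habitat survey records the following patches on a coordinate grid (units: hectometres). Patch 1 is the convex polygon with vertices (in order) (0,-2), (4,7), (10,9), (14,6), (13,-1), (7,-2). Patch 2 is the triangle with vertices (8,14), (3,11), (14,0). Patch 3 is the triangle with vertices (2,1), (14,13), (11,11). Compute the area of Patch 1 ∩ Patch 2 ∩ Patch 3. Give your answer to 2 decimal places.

The intersection is the polygon with vertices (7.21,6.79), (8.857,8.619), (10,9), (7.5,6.5).
By the shoelace formula its area is 1.46.

1.46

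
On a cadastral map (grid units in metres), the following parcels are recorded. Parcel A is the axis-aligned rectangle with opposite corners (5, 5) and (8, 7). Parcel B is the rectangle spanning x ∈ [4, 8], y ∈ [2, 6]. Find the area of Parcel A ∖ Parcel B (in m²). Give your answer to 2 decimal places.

3.00

|Parcel A∩Parcel B|: x∈[5,8], y∈[5,6] → 3·1 = 3.
|Parcel A| = 6.
|Parcel A ∖ Parcel B| = |Parcel A| − |Parcel A∩Parcel B| = 6 − 3 = 3.00.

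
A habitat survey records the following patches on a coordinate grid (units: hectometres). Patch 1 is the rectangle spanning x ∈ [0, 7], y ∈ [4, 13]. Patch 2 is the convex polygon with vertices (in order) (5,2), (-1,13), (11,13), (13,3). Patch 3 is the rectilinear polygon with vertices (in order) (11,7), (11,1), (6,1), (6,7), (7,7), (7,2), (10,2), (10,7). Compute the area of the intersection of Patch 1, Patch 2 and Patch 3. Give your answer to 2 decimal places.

The intersection is the polygon with vertices (6,4), (6,7), (7,7), (7,4).
By the shoelace formula its area is 3.00.

3.00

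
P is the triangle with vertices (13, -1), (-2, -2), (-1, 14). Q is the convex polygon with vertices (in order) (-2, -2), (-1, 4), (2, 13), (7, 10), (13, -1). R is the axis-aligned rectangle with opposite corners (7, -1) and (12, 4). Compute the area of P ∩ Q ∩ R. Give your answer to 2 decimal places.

The intersection is the polygon with vertices (12,0.071), (12,-1), (7,-1), (7,4), (8.333,4).
By the shoelace formula its area is 17.80.

17.80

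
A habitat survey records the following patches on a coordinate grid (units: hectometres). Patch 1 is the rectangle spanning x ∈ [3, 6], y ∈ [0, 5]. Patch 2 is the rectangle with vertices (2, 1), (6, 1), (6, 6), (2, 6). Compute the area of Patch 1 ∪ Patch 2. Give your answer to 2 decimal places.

By inclusion–exclusion:
Individual areas: |Patch 1| = 15, |Patch 2| = 20.
|Patch 1∩Patch 2|: x∈[3,6], y∈[1,5] → 3·4 = 12.
|Patch 1 ∪ Patch 2| = 35 − 12 = 23.00.

23.00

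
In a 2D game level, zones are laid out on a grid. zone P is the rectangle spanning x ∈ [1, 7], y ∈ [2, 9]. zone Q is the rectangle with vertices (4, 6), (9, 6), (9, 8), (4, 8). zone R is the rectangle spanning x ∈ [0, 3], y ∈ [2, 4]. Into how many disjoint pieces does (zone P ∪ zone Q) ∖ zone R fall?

1

(zone P ∪ zone Q) ∖ zone R is a single connected region.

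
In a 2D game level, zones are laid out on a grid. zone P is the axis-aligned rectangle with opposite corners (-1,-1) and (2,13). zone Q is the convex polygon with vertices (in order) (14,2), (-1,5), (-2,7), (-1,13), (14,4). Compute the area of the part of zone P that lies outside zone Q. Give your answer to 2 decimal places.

|zone P| = 42, |zone P∩zone Q| = 22.2.
|zone P ∖ zone Q| = |zone P| − |zone P∩zone Q| = 42 − 22.2 = 19.80.

19.80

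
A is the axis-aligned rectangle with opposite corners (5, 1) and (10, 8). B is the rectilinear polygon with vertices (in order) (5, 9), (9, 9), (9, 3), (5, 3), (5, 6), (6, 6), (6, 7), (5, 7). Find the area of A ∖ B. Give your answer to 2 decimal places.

|A| = 35, |A∩B| = 19.
|A ∖ B| = |A| − |A∩B| = 35 − 19 = 16.00.

16.00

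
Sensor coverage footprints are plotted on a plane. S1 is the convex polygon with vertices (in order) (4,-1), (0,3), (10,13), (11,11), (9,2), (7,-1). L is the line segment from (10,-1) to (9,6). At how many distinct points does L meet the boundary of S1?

The segment meets the boundary at (9.348,3.565).

1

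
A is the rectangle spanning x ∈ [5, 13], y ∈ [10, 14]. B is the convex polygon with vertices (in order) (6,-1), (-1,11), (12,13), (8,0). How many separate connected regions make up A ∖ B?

1

A ∖ B is a single connected region.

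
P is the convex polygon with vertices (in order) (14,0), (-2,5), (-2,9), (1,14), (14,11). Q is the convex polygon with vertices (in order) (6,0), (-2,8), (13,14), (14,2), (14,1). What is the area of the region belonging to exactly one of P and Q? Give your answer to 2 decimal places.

56.19

|P| = 157, |Q| = 137, |P∩Q| = 118.9071.
|P △ Q| = |P| + |Q| − 2·|P∩Q| = 157 + 137 − 237.8142 = 56.19.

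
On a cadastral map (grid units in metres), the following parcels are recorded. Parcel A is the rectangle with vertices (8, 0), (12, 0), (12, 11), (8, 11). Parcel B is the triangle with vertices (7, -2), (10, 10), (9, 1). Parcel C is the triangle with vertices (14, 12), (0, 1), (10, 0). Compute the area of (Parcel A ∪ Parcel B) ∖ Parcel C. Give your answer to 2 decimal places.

|Parcel A ∪ Parcel B| = 45.3333.
|(Parcel A ∪ Parcel B) ∩ Parcel C| = 29.6237.
|(Parcel A ∪ Parcel B) ∖ Parcel C| = 45.3333 − 29.6237 = 15.71.

15.71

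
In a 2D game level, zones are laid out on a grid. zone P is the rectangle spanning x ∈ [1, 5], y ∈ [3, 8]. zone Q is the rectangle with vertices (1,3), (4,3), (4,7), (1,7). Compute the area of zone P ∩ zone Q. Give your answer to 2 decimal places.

12.00

|zone P∩zone Q|: x∈[1,4], y∈[3,7] → 3·4 = 12.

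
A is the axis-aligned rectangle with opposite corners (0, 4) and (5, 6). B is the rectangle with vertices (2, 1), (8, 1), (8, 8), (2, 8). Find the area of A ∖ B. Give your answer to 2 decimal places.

|A∩B|: x∈[2,5], y∈[4,6] → 3·2 = 6.
|A| = 10.
|A ∖ B| = |A| − |A∩B| = 10 − 6 = 4.00.

4.00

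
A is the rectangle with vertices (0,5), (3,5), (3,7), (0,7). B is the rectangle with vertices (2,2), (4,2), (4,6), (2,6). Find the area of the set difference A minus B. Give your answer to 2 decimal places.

|A∩B|: x∈[2,3], y∈[5,6] → 1·1 = 1.
|A| = 6.
|A ∖ B| = |A| − |A∩B| = 6 − 1 = 5.00.

5.00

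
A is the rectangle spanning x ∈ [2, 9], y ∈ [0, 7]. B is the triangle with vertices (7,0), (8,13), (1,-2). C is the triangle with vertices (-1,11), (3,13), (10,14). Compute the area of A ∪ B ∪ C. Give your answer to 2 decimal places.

66.09

By inclusion–exclusion:
Individual areas: |A| = 49, |B| = 38, |C| = 5.
|A∩B| = 25.9132.
|A∩C| = 0.
|B∩C| = 0.
|A∩B∩C| = 0.
|A ∪ B ∪ C| = 92 − 25.9132 + 0 = 66.09.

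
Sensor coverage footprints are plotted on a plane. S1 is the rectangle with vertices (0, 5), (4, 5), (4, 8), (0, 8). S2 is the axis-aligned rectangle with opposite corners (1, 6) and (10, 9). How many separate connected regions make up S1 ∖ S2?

S1 ∖ S2 is a single connected region.

1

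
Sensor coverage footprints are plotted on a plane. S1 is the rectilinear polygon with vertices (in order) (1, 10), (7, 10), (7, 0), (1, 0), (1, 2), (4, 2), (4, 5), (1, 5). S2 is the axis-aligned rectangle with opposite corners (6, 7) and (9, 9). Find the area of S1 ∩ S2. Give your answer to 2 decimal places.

The intersection is the polygon with vertices (7,7), (6,7), (6,9), (7,9).
By the shoelace formula its area is 2.00.

2.00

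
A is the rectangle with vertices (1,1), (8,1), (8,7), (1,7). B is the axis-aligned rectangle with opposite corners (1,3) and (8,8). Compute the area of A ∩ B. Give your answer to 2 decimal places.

28.00

|A∩B|: x∈[1,8], y∈[3,7] → 7·4 = 28.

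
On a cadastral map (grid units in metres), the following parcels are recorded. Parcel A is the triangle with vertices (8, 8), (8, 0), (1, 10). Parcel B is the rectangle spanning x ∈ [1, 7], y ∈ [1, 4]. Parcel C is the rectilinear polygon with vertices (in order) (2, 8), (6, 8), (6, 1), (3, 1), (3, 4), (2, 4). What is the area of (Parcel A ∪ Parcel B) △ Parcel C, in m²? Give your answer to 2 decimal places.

|Parcel A ∪ Parcel B| = 43.6857.
|(Parcel A ∪ Parcel B) ∩ Parcel C| = 17.8.
|(Parcel A ∪ Parcel B) △ Parcel C| = 43.6857 + 25 − 35.6 = 33.09.

33.09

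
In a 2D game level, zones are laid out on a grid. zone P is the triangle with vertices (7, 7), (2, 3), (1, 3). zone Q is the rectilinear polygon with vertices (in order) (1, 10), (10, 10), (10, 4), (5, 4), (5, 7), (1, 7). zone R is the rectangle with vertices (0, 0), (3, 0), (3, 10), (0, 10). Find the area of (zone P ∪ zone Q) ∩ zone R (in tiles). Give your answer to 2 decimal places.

|zone P ∪ zone Q| = 43.7333.
|(zone P ∪ zone Q) ∩ zone R| = 6.93.

6.93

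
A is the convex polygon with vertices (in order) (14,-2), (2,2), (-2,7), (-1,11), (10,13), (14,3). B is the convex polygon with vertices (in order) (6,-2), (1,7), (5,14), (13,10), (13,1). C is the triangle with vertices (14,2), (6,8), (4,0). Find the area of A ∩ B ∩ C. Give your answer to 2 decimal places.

The intersection is the polygon with vertices (13,1.8), (6.5,0.5), (4.308,1.231), (6,8), (13,2.75).
By the shoelace formula its area is 36.06.

36.06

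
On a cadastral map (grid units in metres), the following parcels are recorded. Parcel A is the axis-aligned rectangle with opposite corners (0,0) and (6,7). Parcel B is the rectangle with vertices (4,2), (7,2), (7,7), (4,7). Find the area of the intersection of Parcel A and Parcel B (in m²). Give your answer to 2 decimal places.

|Parcel A∩Parcel B|: x∈[4,6], y∈[2,7] → 2·5 = 10.

10.00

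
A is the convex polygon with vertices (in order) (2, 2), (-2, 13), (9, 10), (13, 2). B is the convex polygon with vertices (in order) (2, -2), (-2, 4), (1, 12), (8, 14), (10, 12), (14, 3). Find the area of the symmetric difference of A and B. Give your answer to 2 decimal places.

|A| = 98.5, |B| = 161, |A∩B| = 91.8367.
|A △ B| = |A| + |B| − 2·|A∩B| = 98.5 + 161 − 183.6733 = 75.83.

75.83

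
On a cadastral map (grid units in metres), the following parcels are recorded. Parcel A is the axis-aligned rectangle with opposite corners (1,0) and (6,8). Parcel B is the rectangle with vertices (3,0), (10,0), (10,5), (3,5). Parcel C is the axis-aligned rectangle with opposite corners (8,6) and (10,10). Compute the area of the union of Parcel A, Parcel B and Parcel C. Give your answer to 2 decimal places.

By inclusion–exclusion:
Individual areas: |Parcel A| = 40, |Parcel B| = 35, |Parcel C| = 8.
|Parcel A∩Parcel B|: x∈[3,6], y∈[0,5] → 3·5 = 15.
|Parcel A∩Parcel C| = 0 (no overlap).
|Parcel B∩Parcel C| = 0 (no overlap).
|Parcel A∩Parcel B∩Parcel C| = 0.
|Parcel A ∪ Parcel B ∪ Parcel C| = 83 − 15 + 0 = 68.00.

68.00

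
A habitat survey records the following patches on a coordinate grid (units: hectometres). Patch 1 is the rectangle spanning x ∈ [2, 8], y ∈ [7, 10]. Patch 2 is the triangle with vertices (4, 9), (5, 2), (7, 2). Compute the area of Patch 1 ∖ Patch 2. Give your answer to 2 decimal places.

17.43

|Patch 1| = 18, |Patch 1∩Patch 2| = 0.5714.
|Patch 1 ∖ Patch 2| = |Patch 1| − |Patch 1∩Patch 2| = 18 − 0.5714 = 17.43.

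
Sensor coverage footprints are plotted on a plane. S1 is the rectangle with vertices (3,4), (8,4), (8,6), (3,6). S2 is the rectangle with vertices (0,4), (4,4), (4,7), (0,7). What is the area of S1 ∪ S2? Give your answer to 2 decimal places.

By inclusion–exclusion:
Individual areas: |S1| = 10, |S2| = 12.
|S1∩S2|: x∈[3,4], y∈[4,6] → 1·2 = 2.
|S1 ∪ S2| = 22 − 2 = 20.00.

20.00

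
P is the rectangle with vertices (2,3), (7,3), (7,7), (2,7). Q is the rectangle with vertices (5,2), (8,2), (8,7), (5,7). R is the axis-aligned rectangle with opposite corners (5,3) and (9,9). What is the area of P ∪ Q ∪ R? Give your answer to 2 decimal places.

By inclusion–exclusion:
Individual areas: |P| = 20, |Q| = 15, |R| = 24.
|P∩Q|: x∈[5,7], y∈[3,7] → 2·4 = 8.
|P∩R|: x∈[5,7], y∈[3,7] → 2·4 = 8.
|Q∩R|: x∈[5,8], y∈[3,7] → 3·4 = 12.
|P∩Q∩R| = 8.
|P ∪ Q ∪ R| = 59 − 28 + 8 = 39.00.

39.00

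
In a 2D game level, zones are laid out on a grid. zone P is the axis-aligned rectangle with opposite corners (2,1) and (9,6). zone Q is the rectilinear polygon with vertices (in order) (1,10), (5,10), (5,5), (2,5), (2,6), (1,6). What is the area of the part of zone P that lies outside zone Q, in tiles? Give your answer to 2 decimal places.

|zone P| = 35, |zone P∩zone Q| = 3.
|zone P ∖ zone Q| = |zone P| − |zone P∩zone Q| = 35 − 3 = 32.00.

32.00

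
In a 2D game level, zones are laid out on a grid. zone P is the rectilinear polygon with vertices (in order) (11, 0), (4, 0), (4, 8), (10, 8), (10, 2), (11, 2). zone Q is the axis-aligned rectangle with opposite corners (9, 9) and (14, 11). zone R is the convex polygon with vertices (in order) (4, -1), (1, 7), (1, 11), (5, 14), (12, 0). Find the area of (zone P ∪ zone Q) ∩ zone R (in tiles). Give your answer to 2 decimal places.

46.00

The region (zone P ∪ zone Q) ∩ zone R is the polygon with vertices (4,0), (4,8), (8,8), (10,4), (10,2), (11,2), (11,0).
By the shoelace formula its area is 46.00.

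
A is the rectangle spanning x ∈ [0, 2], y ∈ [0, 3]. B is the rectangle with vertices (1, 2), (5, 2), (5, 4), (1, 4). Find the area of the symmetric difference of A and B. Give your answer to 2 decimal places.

|A∩B|: x∈[1,2], y∈[2,3] → 1·1 = 1.
|A △ B| = |A| + |B| − 2·|A∩B| = 6 + 8 − 2 = 12.00.

12.00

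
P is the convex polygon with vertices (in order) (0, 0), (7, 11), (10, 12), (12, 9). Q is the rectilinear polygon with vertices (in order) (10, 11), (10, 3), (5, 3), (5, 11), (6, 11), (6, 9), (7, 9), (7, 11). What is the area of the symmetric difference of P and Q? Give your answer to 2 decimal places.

32.96

|P| = 40, |Q| = 38, |P∩Q| = 22.5179.
|P △ Q| = |P| + |Q| − 2·|P∩Q| = 40 + 38 − 45.0357 = 32.96.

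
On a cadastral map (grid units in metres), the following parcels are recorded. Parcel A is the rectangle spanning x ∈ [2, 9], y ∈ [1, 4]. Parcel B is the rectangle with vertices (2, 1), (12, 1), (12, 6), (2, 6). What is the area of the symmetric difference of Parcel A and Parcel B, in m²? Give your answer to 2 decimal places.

29.00

|Parcel A∩Parcel B|: x∈[2,9], y∈[1,4] → 7·3 = 21.
|Parcel A △ Parcel B| = |Parcel A| + |Parcel B| − 2·|Parcel A∩Parcel B| = 21 + 50 − 42 = 29.00.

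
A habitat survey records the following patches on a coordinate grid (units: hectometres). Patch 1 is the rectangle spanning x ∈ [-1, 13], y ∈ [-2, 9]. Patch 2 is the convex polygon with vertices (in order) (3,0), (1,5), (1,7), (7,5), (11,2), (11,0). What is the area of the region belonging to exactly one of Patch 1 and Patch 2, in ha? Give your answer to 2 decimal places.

109.00

|Patch 1| = 154, |Patch 2| = 45, |Patch 1∩Patch 2| = 45.
|Patch 1 △ Patch 2| = |Patch 1| + |Patch 2| − 2·|Patch 1∩Patch 2| = 154 + 45 − 90 = 109.00.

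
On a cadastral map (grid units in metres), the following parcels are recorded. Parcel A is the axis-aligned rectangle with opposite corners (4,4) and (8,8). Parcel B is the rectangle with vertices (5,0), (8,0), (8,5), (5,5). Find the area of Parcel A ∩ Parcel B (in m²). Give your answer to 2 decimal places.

3.00

|Parcel A∩Parcel B|: x∈[5,8], y∈[4,5] → 3·1 = 3.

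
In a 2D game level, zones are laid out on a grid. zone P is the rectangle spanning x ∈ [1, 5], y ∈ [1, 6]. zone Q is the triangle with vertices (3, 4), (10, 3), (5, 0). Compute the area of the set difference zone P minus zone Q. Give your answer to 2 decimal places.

16.54

|zone P| = 20, |zone P∩zone Q| = 3.4643.
|zone P ∖ zone Q| = |zone P| − |zone P∩zone Q| = 20 − 3.4643 = 16.54.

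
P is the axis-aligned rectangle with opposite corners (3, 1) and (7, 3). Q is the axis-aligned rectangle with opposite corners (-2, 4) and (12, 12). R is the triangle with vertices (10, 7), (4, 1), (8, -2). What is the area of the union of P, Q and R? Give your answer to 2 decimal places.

133.50

By inclusion–exclusion:
Individual areas: |P| = 8, |Q| = 112, |R| = 21.
|P∩Q| = 0 (no overlap).
|P∩R| = 4.
|Q∩R| = 3.5.
|P∩Q∩R| = 0.
|P ∪ Q ∪ R| = 141 − 7.5 + 0 = 133.50.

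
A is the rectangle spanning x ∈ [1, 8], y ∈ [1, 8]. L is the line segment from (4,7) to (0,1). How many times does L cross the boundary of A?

1

The segment meets the boundary at (1,2.5).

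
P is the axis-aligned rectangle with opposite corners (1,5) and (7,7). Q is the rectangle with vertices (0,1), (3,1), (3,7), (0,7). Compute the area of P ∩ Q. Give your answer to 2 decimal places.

|P∩Q|: x∈[1,3], y∈[5,7] → 2·2 = 4.

4.00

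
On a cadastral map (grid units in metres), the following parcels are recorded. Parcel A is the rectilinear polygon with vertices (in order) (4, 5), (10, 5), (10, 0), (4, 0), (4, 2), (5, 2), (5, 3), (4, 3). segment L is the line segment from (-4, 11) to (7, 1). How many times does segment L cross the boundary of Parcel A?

The segment meets the boundary at (5,2.818), (4.8,3), (4,3.727).

3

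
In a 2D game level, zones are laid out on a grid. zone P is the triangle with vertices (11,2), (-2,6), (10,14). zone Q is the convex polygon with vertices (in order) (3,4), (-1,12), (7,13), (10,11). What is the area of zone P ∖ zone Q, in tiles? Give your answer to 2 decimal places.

|zone P| = 76, |zone P∩zone Q| = 30.9806.
|zone P ∖ zone Q| = |zone P| − |zone P∩zone Q| = 76 − 30.9806 = 45.02.

45.02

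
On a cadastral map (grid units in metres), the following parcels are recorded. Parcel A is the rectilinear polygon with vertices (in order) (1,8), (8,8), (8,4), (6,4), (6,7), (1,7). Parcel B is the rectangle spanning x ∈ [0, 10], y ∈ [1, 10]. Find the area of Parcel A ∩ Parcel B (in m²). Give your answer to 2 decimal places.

The intersection is the polygon with vertices (8,8), (8,4), (6,4), (6,7), (1,7), (1,8).
By the shoelace formula its area is 13.00.

13.00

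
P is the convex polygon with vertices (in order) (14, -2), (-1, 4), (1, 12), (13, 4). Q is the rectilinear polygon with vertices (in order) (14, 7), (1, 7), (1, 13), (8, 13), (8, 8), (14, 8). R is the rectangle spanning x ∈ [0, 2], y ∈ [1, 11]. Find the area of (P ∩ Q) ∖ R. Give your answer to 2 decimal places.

|P ∩ Q| = 18.75.
|(P ∩ Q) ∩ R| = 4.
|(P ∩ Q) ∖ R| = 18.75 − 4 = 14.75.

14.75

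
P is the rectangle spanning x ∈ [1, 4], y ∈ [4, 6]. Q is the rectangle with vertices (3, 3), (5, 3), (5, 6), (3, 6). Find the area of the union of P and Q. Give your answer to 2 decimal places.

10.00

By inclusion–exclusion:
Individual areas: |P| = 6, |Q| = 6.
|P∩Q|: x∈[3,4], y∈[4,6] → 1·2 = 2.
|P ∪ Q| = 12 − 2 = 10.00.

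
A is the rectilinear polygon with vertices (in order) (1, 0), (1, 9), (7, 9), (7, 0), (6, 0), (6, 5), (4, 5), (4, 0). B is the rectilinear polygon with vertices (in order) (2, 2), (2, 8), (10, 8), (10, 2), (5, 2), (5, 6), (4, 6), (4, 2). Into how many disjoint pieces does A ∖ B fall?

A ∖ B splits into 3 disjoint pieces (area 18, area 2, area 1).

3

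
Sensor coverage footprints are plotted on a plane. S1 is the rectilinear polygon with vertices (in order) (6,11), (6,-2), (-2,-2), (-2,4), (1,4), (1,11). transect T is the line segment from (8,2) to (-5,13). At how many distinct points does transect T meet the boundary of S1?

The segment meets the boundary at (1,7.923), (6,3.692).

2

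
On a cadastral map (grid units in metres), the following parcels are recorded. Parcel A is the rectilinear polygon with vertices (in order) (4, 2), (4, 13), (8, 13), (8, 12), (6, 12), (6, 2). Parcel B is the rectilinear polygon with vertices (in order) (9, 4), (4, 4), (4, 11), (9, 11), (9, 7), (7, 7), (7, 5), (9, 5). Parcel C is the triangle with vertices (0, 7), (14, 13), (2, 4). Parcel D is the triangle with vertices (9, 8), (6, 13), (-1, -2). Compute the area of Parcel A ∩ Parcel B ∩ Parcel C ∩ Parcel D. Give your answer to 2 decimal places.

The intersection is the polygon with vertices (4,5.5), (4,8.714), (6,9.571), (6,7).
By the shoelace formula its area is 5.79.

5.79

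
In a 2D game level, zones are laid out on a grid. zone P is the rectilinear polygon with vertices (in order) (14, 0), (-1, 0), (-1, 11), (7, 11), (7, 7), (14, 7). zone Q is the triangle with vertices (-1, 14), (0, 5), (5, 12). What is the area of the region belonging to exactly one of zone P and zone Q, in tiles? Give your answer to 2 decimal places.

133.29

|zone P| = 137, |zone Q| = 26, |zone P∩zone Q| = 14.8571.
|zone P △ zone Q| = |zone P| + |zone Q| − 2·|zone P∩zone Q| = 137 + 26 − 29.7143 = 133.29.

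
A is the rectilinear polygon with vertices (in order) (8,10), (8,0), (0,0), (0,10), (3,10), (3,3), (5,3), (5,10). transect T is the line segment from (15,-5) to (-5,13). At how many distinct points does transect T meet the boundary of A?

4

The segment meets the boundary at (0,8.5), (3,5.8), (5,4), (8,1.3).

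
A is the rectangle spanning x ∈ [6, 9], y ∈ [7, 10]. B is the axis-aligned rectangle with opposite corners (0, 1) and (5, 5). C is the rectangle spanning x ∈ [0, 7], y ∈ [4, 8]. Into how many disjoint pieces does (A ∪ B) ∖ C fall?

2

(A ∪ B) ∖ C splits into 2 disjoint pieces (area 8, area 15).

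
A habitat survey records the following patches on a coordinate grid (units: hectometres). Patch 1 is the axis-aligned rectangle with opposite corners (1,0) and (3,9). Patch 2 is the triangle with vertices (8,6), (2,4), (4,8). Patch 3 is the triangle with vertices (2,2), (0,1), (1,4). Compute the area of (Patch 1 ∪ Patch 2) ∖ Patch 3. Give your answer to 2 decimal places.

|Patch 1 ∪ Patch 2| = 27.1667.
|(Patch 1 ∪ Patch 2) ∩ Patch 3| = 1.25.
|(Patch 1 ∪ Patch 2) ∖ Patch 3| = 27.1667 − 1.25 = 25.92.

25.92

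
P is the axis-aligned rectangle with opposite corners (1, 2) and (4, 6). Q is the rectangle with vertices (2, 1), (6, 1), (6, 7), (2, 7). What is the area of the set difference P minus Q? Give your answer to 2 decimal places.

4.00

|P∩Q|: x∈[2,4], y∈[2,6] → 2·4 = 8.
|P| = 12.
|P ∖ Q| = |P| − |P∩Q| = 12 − 8 = 4.00.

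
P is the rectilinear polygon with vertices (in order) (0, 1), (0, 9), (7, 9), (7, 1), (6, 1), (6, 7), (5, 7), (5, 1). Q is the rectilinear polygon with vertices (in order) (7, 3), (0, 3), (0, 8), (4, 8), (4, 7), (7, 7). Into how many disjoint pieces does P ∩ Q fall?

2

P ∩ Q splits into 2 disjoint pieces (area 24, area 4).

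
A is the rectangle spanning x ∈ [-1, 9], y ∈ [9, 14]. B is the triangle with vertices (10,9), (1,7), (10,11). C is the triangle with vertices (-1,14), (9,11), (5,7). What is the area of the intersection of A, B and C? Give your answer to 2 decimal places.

0.90

The intersection is the polygon with vertices (5.5,9), (8.2,10.2), (7,9).
By the shoelace formula its area is 0.90.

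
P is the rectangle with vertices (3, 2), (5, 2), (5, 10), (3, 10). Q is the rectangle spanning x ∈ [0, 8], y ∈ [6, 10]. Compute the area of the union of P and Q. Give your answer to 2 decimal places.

By inclusion–exclusion:
Individual areas: |P| = 16, |Q| = 32.
|P∩Q|: x∈[3,5], y∈[6,10] → 2·4 = 8.
|P ∪ Q| = 48 − 8 = 40.00.

40.00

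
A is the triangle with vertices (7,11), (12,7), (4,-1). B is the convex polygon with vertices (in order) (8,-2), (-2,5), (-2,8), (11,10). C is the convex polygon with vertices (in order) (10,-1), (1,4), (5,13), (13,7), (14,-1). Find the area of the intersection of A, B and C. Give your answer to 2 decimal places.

The intersection is the polygon with vertices (9.667,4.667), (6.143,1.143), (4.732,1.927), (6.58,9.32), (8.694,9.645), (10.542,8.167).
By the shoelace formula its area is 28.88.

28.88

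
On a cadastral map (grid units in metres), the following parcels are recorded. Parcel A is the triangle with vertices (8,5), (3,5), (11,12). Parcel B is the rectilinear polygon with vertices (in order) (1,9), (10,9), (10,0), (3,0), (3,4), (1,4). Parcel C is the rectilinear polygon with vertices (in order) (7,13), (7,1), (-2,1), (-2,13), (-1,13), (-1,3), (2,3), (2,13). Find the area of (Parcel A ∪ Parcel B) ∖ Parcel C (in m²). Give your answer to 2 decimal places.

|Parcel A ∪ Parcel B| = 76.2143.
|(Parcel A ∪ Parcel B) ∩ Parcel C| = 37.
|(Parcel A ∪ Parcel B) ∖ Parcel C| = 76.2143 − 37 = 39.21.

39.21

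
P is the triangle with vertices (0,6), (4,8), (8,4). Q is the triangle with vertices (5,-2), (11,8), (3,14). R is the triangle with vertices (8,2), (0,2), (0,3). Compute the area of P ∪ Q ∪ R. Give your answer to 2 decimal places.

67.07

By inclusion–exclusion:
Individual areas: |P| = 12, |Q| = 58, |R| = 4.
|P∩Q| = 6.1708.
|P∩R| = 0.
|Q∩R| = 0.7568.
|P∩Q∩R| = 0.
|P ∪ Q ∪ R| = 74 − 6.9276 + 0 = 67.07.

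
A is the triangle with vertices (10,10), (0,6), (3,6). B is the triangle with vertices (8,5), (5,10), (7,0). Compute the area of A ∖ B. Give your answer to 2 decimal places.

5.51

|A| = 6, |A∩B| = 0.4937.
|A ∖ B| = |A| − |A∩B| = 6 − 0.4937 = 5.51.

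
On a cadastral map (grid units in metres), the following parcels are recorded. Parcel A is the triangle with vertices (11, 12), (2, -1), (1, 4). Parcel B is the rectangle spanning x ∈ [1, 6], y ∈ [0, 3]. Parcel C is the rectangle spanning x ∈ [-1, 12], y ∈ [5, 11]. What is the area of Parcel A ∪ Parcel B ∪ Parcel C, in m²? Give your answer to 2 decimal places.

By inclusion–exclusion:
Individual areas: |Parcel A| = 29, |Parcel B| = 15, |Parcel C| = 78.
|Parcel A∩Parcel B| = 6.6923.
|Parcel A∩Parcel C| = 13.3846.
|Parcel B∩Parcel C| = 0 (no overlap).
|Parcel A∩Parcel B∩Parcel C| = 0.
|Parcel A ∪ Parcel B ∪ Parcel C| = 122 − 20.0769 + 0 = 101.92.

101.92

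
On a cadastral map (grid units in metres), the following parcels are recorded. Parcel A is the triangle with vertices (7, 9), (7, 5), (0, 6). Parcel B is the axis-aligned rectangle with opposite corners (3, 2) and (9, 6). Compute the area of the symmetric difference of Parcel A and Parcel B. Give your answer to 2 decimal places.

|Parcel A| = 14, |Parcel B| = 24, |Parcel A∩Parcel B| = 2.8571.
|Parcel A △ Parcel B| = |Parcel A| + |Parcel B| − 2·|Parcel A∩Parcel B| = 14 + 24 − 5.7143 = 32.29.

32.29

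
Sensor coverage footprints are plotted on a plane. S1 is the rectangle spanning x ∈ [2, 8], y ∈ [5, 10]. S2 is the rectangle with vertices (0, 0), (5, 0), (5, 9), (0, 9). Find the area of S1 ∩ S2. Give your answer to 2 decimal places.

|S1∩S2|: x∈[2,5], y∈[5,9] → 3·4 = 12.

12.00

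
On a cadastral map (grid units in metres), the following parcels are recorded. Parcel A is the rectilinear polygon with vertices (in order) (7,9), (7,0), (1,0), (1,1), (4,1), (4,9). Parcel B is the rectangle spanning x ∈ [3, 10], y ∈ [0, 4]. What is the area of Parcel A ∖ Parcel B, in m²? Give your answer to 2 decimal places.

|Parcel A| = 30, |Parcel A∩Parcel B| = 13.
|Parcel A ∖ Parcel B| = |Parcel A| − |Parcel A∩Parcel B| = 30 − 13 = 17.00.

17.00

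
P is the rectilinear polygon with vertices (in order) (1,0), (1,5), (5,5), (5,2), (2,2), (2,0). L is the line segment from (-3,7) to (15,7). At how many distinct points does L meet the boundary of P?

The segment lies entirely outside P and never meets its boundary.

0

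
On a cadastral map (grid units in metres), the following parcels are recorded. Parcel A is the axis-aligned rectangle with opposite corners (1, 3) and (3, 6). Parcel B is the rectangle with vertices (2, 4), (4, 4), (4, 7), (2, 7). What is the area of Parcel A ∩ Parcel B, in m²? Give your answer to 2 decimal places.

|Parcel A∩Parcel B|: x∈[2,3], y∈[4,6] → 1·2 = 2.

2.00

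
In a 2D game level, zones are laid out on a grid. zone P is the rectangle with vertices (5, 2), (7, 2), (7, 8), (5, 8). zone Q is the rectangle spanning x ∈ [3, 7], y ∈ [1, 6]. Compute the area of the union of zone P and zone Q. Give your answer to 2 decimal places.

By inclusion–exclusion:
Individual areas: |zone P| = 12, |zone Q| = 20.
|zone P∩zone Q|: x∈[5,7], y∈[2,6] → 2·4 = 8.
|zone P ∪ zone Q| = 32 − 8 = 24.00.

24.00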